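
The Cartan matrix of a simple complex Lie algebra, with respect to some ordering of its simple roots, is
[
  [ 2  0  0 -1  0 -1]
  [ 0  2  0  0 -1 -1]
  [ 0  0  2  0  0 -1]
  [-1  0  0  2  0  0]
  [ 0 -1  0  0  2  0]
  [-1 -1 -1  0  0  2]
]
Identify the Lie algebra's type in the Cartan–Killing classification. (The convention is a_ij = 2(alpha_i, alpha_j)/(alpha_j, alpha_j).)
E6

The matrix has rank 6 with 2's on the diagonal. Reading the off-diagonal entries as Dynkin edges (a single edge where a_ij = a_ji = -1; a double or triple edge where a_ij * a_ji = 2 or 3), the diagram is a chain of 5 nodes with one extra node attached to the third node from one end (E_6). One simple-root ordering that puts it in standard form is (alpha_5, alpha_3, alpha_2, alpha_6, alpha_1, alpha_4). So the algebra is type E_6.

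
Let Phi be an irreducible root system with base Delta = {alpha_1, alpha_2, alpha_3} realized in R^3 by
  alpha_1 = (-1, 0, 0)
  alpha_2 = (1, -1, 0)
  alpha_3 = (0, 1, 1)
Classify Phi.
B3

Compute the Cartan integers a_ij = 2(alpha_i, alpha_j)/(alpha_j, alpha_j); the resulting 3x3 Cartan matrix is
[[2, -1, 0], [-2, 2, -1], [0, -1, 2]].
The roots have two lengths (squared-length ratio 2:1); the short ones are alpha_{1}. The associated Dynkin diagram is a chain of 3 nodes with a double edge at one end; the terminal node there is the unique short simple root (B_3), so the type is B_3 (the algebra so(7)).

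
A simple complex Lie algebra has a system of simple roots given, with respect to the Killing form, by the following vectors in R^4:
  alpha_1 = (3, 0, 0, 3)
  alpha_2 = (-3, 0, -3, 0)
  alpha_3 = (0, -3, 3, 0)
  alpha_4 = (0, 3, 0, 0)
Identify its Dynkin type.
Compute the Cartan integers a_ij = 2(alpha_i, alpha_j)/(alpha_j, alpha_j); the resulting 4x4 Cartan matrix is
[[2, -1, 0, 0], [-1, 2, -1, 0], [0, -1, 2, -2], [0, 0, -1, 2]].
The roots have two lengths (squared-length ratio 2:1); the short ones are alpha_{4}. The associated Dynkin diagram is a chain of 4 nodes with a double edge at one end; the terminal node there is the unique short simple root (B_4), so the type is B_4 (the algebra so(9)).

type B_4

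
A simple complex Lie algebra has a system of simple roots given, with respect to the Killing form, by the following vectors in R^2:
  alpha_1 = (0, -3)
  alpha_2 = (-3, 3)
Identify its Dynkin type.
Compute the Cartan integers a_ij = 2(alpha_i, alpha_j)/(alpha_j, alpha_j); the resulting 2x2 Cartan matrix is
[[2, -1], [-2, 2]].
The roots have two lengths (squared-length ratio 2:1); the short ones are alpha_{1}. The associated Dynkin diagram is a chain of 2 nodes with a double edge at one end; the terminal node there is the unique short simple root (B_2), so the type is B_2 (the algebra so(5)).

B2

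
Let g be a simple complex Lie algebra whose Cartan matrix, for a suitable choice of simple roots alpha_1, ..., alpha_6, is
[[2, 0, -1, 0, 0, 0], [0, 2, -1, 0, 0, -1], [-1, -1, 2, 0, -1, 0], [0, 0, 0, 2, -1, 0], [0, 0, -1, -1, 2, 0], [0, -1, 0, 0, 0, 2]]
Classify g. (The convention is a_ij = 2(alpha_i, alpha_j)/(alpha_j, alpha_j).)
The matrix has rank 6 with 2's on the diagonal. Reading the off-diagonal entries as Dynkin edges (a single edge where a_ij = a_ji = -1; a double or triple edge where a_ij * a_ji = 2 or 3), the diagram is a chain of 5 nodes with one extra node attached to the third node from one end (E_6). One simple-root ordering that puts it in standard form is (alpha_4, alpha_1, alpha_5, alpha_3, alpha_2, alpha_6). So the algebra is type E_6.

E6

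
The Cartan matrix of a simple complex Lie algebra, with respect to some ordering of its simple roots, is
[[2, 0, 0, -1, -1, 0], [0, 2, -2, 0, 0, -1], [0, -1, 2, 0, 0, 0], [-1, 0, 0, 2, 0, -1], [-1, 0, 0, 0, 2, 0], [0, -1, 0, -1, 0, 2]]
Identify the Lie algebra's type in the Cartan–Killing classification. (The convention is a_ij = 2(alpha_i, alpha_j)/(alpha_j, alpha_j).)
B_6

The matrix has rank 6 with 2's on the diagonal. Reading the off-diagonal entries as Dynkin edges (a single edge where a_ij = a_ji = -1; a double or triple edge where a_ij * a_ji = 2 or 3), the diagram is a chain of 6 nodes with a double edge at one end; the terminal node there is the unique short simple root (B_6). One simple-root ordering that puts it in standard form is (alpha_5, alpha_1, alpha_4, alpha_6, alpha_2, alpha_3). So the algebra is type B_6, i.e. so(13).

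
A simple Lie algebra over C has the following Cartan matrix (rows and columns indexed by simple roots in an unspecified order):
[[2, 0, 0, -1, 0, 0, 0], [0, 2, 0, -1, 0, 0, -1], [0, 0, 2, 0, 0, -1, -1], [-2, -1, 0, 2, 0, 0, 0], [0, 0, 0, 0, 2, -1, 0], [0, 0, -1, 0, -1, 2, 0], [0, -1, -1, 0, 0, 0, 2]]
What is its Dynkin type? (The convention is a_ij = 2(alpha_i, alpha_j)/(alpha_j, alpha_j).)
B_7

The matrix has rank 7 with 2's on the diagonal. Reading the off-diagonal entries as Dynkin edges (a single edge where a_ij = a_ji = -1; a double or triple edge where a_ij * a_ji = 2 or 3), the diagram is a chain of 7 nodes with a double edge at one end; the terminal node there is the unique short simple root (B_7). One simple-root ordering that puts it in standard form is (alpha_5, alpha_6, alpha_3, alpha_7, alpha_2, alpha_4, alpha_1). So the algebra is type B_7, i.e. so(15).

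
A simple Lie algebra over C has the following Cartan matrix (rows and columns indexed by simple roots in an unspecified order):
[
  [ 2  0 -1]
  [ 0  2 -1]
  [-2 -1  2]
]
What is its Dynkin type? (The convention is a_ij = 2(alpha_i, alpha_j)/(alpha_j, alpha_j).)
B_3

The matrix has rank 3 with 2's on the diagonal. Reading the off-diagonal entries as Dynkin edges (a single edge where a_ij = a_ji = -1; a double or triple edge where a_ij * a_ji = 2 or 3), the diagram is a chain of 3 nodes with a double edge at one end; the terminal node there is the unique short simple root (B_3). One simple-root ordering that puts it in standard form is (alpha_2, alpha_3, alpha_1). So the algebra is type B_3, i.e. so(7).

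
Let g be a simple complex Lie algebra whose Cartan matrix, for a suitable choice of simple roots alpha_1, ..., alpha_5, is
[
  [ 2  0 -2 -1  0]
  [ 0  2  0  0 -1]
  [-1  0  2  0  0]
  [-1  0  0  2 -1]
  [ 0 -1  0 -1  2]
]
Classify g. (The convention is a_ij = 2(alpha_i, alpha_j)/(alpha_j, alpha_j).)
type B_5

The matrix has rank 5 with 2's on the diagonal. Reading the off-diagonal entries as Dynkin edges (a single edge where a_ij = a_ji = -1; a double or triple edge where a_ij * a_ji = 2 or 3), the diagram is a chain of 5 nodes with a double edge at one end; the terminal node there is the unique short simple root (B_5). One simple-root ordering that puts it in standard form is (alpha_2, alpha_5, alpha_4, alpha_1, alpha_3). So the algebra is type B_5, i.e. so(11).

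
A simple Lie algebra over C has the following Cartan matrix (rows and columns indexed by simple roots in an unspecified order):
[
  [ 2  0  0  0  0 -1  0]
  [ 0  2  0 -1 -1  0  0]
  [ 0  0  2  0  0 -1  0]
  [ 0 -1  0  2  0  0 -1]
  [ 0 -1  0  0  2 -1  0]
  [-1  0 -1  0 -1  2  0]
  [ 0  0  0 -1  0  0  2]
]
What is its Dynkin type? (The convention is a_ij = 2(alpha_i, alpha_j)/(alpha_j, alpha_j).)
D_7

The matrix has rank 7 with 2's on the diagonal. Reading the off-diagonal entries as Dynkin edges (a single edge where a_ij = a_ji = -1; a double or triple edge where a_ij * a_ji = 2 or 3), the diagram is a chain of 5 nodes with a fork of two nodes at one end (D_7). One simple-root ordering that puts it in standard form is (alpha_7, alpha_4, alpha_2, alpha_5, alpha_6, alpha_3, alpha_1). So the algebra is type D_7, i.e. so(14).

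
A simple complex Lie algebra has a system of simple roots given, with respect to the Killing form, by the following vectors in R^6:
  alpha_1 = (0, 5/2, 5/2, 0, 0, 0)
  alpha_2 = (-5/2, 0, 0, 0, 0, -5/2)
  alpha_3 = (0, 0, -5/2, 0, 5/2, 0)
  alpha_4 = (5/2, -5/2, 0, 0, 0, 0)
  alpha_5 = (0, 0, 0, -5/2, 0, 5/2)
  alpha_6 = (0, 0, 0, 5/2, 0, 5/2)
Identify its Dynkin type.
D_6 (so(12))

Compute the Cartan integers a_ij = 2(alpha_i, alpha_j)/(alpha_j, alpha_j); the resulting 6x6 Cartan matrix is
[[2, 0, -1, -1, 0, 0], [0, 2, 0, -1, -1, -1], [-1, 0, 2, 0, 0, 0], [-1, -1, 0, 2, 0, 0], [0, -1, 0, 0, 2, 0], [0, -1, 0, 0, 0, 2]].
All simple roots have the same length, so the diagram is simply laced. The associated Dynkin diagram is a chain of 4 nodes with a fork of two nodes at one end (D_6), so the type is D_6 (the algebra so(12)).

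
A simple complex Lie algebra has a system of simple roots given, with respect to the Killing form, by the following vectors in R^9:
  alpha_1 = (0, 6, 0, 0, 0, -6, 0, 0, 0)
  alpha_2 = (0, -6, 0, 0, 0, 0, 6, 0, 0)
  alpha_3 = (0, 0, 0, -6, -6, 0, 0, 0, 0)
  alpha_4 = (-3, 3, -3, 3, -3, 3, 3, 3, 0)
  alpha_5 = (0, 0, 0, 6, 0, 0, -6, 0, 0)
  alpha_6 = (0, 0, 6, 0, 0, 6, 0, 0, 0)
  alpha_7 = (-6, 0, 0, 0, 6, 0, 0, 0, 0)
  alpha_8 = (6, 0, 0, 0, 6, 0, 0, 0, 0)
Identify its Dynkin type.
E_8

Compute the Cartan integers a_ij = 2(alpha_i, alpha_j)/(alpha_j, alpha_j); the resulting 8x8 Cartan matrix is
[[2, -1, 0, 0, 0, -1, 0, 0], [-1, 2, 0, 0, -1, 0, 0, 0], [0, 0, 2, 0, -1, 0, -1, -1], [0, 0, 0, 2, 0, 0, 0, -1], [0, -1, -1, 0, 2, 0, 0, 0], [-1, 0, 0, 0, 0, 2, 0, 0], [0, 0, -1, 0, 0, 0, 2, 0], [0, 0, -1, -1, 0, 0, 0, 2]].
All simple roots have the same length, so the diagram is simply laced. The associated Dynkin diagram is a chain of 7 nodes with one extra node attached to the third node from one end (E_8), so the type is E_8.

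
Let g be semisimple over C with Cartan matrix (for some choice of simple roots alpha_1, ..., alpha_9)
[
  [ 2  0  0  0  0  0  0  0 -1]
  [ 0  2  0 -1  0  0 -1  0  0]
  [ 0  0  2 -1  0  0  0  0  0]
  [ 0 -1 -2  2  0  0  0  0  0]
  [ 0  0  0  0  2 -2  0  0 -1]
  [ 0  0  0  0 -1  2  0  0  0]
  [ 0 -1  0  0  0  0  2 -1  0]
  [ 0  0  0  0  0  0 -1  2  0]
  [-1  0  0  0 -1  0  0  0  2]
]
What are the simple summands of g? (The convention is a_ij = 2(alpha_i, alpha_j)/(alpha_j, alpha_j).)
The diagram associated to this matrix has two connected components: the simple roots {alpha_1, alpha_5, alpha_6, alpha_9} form a chain of 4 nodes with a double edge at one end; the terminal node there is the unique short simple root (B_4), and {alpha_2, alpha_3, alpha_4, alpha_7, alpha_8} form a chain of 5 nodes with a double edge at one end; the terminal node there is the unique short simple root (B_5). A semisimple Lie algebra decomposes uniquely as the direct sum of simple ideals, one per connected component of its Dynkin diagram, so g ≅ B_4 ⊕ B_5 (dimension 36 + 55 = 91).

B4 ⊕ B5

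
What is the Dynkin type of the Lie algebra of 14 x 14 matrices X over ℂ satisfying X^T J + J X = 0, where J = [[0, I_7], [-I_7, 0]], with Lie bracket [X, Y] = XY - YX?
This is sp(14), which has dimension 14(14+1)/2 = 105 and rank 14/2 = 7. In the classification of classical Lie algebras, the symplectic algebra sp(2n) has type C_n; here n = 7, so the Dynkin diagram is a chain of 7 nodes with a double edge at one end; the terminal node there is the unique long simple root (C_7). Hence the type is C_7.

C_7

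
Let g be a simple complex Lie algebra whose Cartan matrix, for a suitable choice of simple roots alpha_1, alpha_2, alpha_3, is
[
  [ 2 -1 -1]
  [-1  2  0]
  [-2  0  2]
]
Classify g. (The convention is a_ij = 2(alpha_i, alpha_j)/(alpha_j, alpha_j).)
C_3

The matrix has rank 3 with 2's on the diagonal. Reading the off-diagonal entries as Dynkin edges (a single edge where a_ij = a_ji = -1; a double or triple edge where a_ij * a_ji = 2 or 3), the diagram is a chain of 3 nodes with a double edge at one end; the terminal node there is the unique long simple root (C_3). One simple-root ordering that puts it in standard form is (alpha_2, alpha_1, alpha_3). So the algebra is type C_3, i.e. sp(6).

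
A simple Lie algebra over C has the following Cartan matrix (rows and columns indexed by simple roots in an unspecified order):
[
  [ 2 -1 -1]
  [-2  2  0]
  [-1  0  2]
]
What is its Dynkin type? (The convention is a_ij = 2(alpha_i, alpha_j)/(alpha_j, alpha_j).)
type C_3

The matrix has rank 3 with 2's on the diagonal. Reading the off-diagonal entries as Dynkin edges (a single edge where a_ij = a_ji = -1; a double or triple edge where a_ij * a_ji = 2 or 3), the diagram is a chain of 3 nodes with a double edge at one end; the terminal node there is the unique long simple root (C_3). One simple-root ordering that puts it in standard form is (alpha_3, alpha_1, alpha_2). So the algebra is type C_3, i.e. sp(6).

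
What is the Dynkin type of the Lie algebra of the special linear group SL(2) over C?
This is sl(2), which has dimension 2^2 - 1 = 3 and rank 2 - 1 = 1 (a Cartan subalgebra is the diagonal traceless matrices). In the classification of classical Lie algebras, the special linear algebra sl(n+1) has type A_n; here n = 1, so the Dynkin diagram is a chain of 1 nodes with single edges (A_1). Hence the type is A_1.

type A_1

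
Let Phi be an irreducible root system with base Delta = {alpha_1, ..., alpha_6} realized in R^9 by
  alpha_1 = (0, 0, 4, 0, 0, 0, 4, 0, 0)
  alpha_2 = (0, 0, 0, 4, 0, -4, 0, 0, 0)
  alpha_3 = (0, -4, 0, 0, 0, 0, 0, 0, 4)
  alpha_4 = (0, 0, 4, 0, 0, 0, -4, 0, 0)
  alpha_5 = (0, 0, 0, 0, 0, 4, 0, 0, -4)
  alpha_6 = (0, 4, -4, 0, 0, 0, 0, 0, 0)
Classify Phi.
Compute the Cartan integers a_ij = 2(alpha_i, alpha_j)/(alpha_j, alpha_j); the resulting 6x6 Cartan matrix is
[[2, 0, 0, 0, 0, -1], [0, 2, 0, 0, -1, 0], [0, 0, 2, 0, -1, -1], [0, 0, 0, 2, 0, -1], [0, -1, -1, 0, 2, 0], [-1, 0, -1, -1, 0, 2]].
All simple roots have the same length, so the diagram is simply laced. The associated Dynkin diagram is a chain of 4 nodes with a fork of two nodes at one end (D_6), so the type is D_6 (the algebra so(12)).

D_6 (so(12))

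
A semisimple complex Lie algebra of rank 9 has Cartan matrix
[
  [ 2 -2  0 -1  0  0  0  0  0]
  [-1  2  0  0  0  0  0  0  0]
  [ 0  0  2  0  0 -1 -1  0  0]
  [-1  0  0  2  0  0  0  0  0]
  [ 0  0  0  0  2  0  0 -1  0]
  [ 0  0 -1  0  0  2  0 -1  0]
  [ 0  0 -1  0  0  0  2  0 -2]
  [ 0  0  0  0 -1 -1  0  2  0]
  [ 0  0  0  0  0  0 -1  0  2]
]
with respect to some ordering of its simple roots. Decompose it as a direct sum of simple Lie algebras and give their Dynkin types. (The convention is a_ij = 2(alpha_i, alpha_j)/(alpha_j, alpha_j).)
The diagram associated to this matrix has two connected components: the simple roots {alpha_1, alpha_2, alpha_4} form a chain of 3 nodes with a double edge at one end; the terminal node there is the unique short simple root (B_3), and {alpha_3, alpha_5, alpha_6, alpha_7, alpha_8, alpha_9} form a chain of 6 nodes with a double edge at one end; the terminal node there is the unique short simple root (B_6). A semisimple Lie algebra decomposes uniquely as the direct sum of simple ideals, one per connected component of its Dynkin diagram, so g ≅ B_3 ⊕ B_6 (dimension 21 + 78 = 99).

B_3 (so(7)) + B_6 (so(13))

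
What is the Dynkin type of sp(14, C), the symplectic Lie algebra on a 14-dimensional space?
This is sp(14), which has dimension 14(14+1)/2 = 105 and rank 14/2 = 7. In the classification of classical Lie algebras, the symplectic algebra sp(2n) has type C_n; here n = 7, so the Dynkin diagram is a chain of 7 nodes with a double edge at one end; the terminal node there is the unique long simple root (C_7). Hence the type is C_7.

C_7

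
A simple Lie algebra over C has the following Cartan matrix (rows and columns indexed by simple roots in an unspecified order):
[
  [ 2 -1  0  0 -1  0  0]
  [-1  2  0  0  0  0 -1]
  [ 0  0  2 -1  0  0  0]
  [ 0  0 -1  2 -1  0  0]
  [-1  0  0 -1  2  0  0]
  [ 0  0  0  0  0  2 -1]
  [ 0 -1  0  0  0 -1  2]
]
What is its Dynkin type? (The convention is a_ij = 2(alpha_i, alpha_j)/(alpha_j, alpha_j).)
A7

The matrix has rank 7 with 2's on the diagonal. Reading the off-diagonal entries as Dynkin edges (a single edge where a_ij = a_ji = -1; a double or triple edge where a_ij * a_ji = 2 or 3), the diagram is a chain of 7 nodes with single edges (A_7). One simple-root ordering that puts it in standard form is (alpha_3, alpha_4, alpha_5, alpha_1, alpha_2, alpha_7, alpha_6). So the algebra is type A_7, i.e. sl(8).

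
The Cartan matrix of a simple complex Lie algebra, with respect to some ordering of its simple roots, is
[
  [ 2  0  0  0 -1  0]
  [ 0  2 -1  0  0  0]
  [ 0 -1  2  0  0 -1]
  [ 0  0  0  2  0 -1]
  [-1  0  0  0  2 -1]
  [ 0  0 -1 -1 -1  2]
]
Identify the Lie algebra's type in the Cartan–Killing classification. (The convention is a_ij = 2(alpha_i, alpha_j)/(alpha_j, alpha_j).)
type E_6

The matrix has rank 6 with 2's on the diagonal. Reading the off-diagonal entries as Dynkin edges (a single edge where a_ij = a_ji = -1; a double or triple edge where a_ij * a_ji = 2 or 3), the diagram is a chain of 5 nodes with one extra node attached to the third node from one end (E_6). One simple-root ordering that puts it in standard form is (alpha_1, alpha_4, alpha_5, alpha_6, alpha_3, alpha_2). So the algebra is type E_6.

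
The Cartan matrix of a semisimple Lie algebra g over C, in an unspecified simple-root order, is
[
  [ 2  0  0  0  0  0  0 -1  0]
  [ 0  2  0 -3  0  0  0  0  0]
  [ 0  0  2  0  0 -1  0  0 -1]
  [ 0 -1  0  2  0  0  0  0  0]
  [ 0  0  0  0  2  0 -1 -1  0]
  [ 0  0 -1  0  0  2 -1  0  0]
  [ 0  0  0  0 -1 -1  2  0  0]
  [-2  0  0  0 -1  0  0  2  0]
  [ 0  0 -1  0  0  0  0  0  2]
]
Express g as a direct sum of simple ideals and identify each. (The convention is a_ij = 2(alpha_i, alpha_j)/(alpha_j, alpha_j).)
The diagram associated to this matrix has two connected components: the simple roots {alpha_1, alpha_3, alpha_5, alpha_6, alpha_7, alpha_8, alpha_9} form a chain of 7 nodes with a double edge at one end; the terminal node there is the unique short simple root (B_7), and {alpha_2, alpha_4} form two nodes joined by a triple edge (G_2). A semisimple Lie algebra decomposes uniquely as the direct sum of simple ideals, one per connected component of its Dynkin diagram, so g ≅ B_7 ⊕ G_2 (dimension 105 + 14 = 119).

B_7 + G_2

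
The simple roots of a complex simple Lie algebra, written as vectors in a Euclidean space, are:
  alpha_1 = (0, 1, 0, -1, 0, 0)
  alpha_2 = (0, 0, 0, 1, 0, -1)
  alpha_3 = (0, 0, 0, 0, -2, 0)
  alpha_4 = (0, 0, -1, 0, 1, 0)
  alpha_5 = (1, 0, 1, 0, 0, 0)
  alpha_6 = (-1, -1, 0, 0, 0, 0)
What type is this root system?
Compute the Cartan integers a_ij = 2(alpha_i, alpha_j)/(alpha_j, alpha_j); the resulting 6x6 Cartan matrix is
[[2, -1, 0, 0, 0, -1], [-1, 2, 0, 0, 0, 0], [0, 0, 2, -2, 0, 0], [0, 0, -1, 2, -1, 0], [0, 0, 0, -1, 2, -1], [-1, 0, 0, 0, -1, 2]].
The roots have two lengths (squared-length ratio 2:1); the short ones are alpha_{1,2,4,5,6}. The associated Dynkin diagram is a chain of 6 nodes with a double edge at one end; the terminal node there is the unique long simple root (C_6), so the type is C_6 (the algebra sp(12)).

C6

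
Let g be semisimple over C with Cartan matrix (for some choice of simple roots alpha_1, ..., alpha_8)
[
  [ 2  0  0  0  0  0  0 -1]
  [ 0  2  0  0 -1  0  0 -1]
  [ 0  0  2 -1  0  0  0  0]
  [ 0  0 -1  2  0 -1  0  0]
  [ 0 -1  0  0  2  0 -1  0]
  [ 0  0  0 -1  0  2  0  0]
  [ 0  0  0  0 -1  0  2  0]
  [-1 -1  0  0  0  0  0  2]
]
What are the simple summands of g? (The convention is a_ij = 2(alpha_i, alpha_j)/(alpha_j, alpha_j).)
The diagram associated to this matrix has two connected components: the simple roots {alpha_3, alpha_4, alpha_6} form a chain of 3 nodes with single edges (A_3), and {alpha_1, alpha_2, alpha_5, alpha_7, alpha_8} form a chain of 5 nodes with single edges (A_5). A semisimple Lie algebra decomposes uniquely as the direct sum of simple ideals, one per connected component of its Dynkin diagram, so g ≅ A_3 ⊕ A_5 (dimension 15 + 35 = 50).

A3 + A5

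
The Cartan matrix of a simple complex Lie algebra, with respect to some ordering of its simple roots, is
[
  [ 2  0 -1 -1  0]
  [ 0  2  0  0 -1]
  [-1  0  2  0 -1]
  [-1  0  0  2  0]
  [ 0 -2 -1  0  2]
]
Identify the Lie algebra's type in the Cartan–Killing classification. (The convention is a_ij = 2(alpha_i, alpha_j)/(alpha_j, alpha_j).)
B5

The matrix has rank 5 with 2's on the diagonal. Reading the off-diagonal entries as Dynkin edges (a single edge where a_ij = a_ji = -1; a double or triple edge where a_ij * a_ji = 2 or 3), the diagram is a chain of 5 nodes with a double edge at one end; the terminal node there is the unique short simple root (B_5). One simple-root ordering that puts it in standard form is (alpha_4, alpha_1, alpha_3, alpha_5, alpha_2). So the algebra is type B_5, i.e. so(11).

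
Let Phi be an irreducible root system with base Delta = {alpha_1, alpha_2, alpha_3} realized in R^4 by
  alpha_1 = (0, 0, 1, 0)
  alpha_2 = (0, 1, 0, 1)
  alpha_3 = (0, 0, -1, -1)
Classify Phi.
B3

Compute the Cartan integers a_ij = 2(alpha_i, alpha_j)/(alpha_j, alpha_j); the resulting 3x3 Cartan matrix is
[[2, 0, -1], [0, 2, -1], [-2, -1, 2]].
The roots have two lengths (squared-length ratio 2:1); the short ones are alpha_{1}. The associated Dynkin diagram is a chain of 3 nodes with a double edge at one end; the terminal node there is the unique short simple root (B_3), so the type is B_3 (the algebra so(7)).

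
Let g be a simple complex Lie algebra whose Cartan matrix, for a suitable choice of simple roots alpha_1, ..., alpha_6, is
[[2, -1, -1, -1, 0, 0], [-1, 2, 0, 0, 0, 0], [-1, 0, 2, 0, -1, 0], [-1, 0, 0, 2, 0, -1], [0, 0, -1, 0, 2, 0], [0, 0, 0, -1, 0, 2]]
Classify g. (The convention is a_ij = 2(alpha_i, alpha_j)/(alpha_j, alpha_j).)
type E_6

The matrix has rank 6 with 2's on the diagonal. Reading the off-diagonal entries as Dynkin edges (a single edge where a_ij = a_ji = -1; a double or triple edge where a_ij * a_ji = 2 or 3), the diagram is a chain of 5 nodes with one extra node attached to the third node from one end (E_6). One simple-root ordering that puts it in standard form is (alpha_5, alpha_2, alpha_3, alpha_1, alpha_4, alpha_6). So the algebra is type E_6.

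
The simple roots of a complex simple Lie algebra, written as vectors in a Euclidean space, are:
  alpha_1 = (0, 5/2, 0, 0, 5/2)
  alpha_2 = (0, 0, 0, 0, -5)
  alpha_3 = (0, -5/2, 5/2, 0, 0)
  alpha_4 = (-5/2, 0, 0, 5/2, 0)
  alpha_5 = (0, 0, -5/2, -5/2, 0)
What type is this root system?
Compute the Cartan integers a_ij = 2(alpha_i, alpha_j)/(alpha_j, alpha_j); the resulting 5x5 Cartan matrix is
[[2, -1, -1, 0, 0], [-2, 2, 0, 0, 0], [-1, 0, 2, 0, -1], [0, 0, 0, 2, -1], [0, 0, -1, -1, 2]].
The roots have two lengths (squared-length ratio 2:1); the short ones are alpha_{1,3,4,5}. The associated Dynkin diagram is a chain of 5 nodes with a double edge at one end; the terminal node there is the unique long simple root (C_5), so the type is C_5 (the algebra sp(10)).

C_5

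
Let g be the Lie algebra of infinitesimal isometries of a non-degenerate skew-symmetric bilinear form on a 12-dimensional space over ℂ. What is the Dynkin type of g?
type C_6

This is sp(12), which has dimension 12(12+1)/2 = 78 and rank 12/2 = 6. In the classification of classical Lie algebras, the symplectic algebra sp(2n) has type C_n; here n = 6, so the Dynkin diagram is a chain of 6 nodes with a double edge at one end; the terminal node there is the unique long simple root (C_6). Hence the type is C_6.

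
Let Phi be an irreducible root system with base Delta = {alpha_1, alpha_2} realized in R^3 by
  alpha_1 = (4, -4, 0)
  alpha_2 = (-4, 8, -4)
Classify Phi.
G_2

Compute the Cartan integers a_ij = 2(alpha_i, alpha_j)/(alpha_j, alpha_j); the resulting 2x2 Cartan matrix is
[[2, -1], [-3, 2]].
The roots have two lengths (squared-length ratio 3:1); the short ones are alpha_{1}. The associated Dynkin diagram is two nodes joined by a triple edge (G_2), so the type is G_2.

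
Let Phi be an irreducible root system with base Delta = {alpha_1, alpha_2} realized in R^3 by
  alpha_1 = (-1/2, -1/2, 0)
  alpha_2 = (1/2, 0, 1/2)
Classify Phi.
Compute the Cartan integers a_ij = 2(alpha_i, alpha_j)/(alpha_j, alpha_j); the resulting 2x2 Cartan matrix is
[[2, -1], [-1, 2]].
All simple roots have the same length, so the diagram is simply laced. The associated Dynkin diagram is a chain of 2 nodes with single edges (A_2), so the type is A_2 (the algebra sl(3)).

A_2 (sl(3))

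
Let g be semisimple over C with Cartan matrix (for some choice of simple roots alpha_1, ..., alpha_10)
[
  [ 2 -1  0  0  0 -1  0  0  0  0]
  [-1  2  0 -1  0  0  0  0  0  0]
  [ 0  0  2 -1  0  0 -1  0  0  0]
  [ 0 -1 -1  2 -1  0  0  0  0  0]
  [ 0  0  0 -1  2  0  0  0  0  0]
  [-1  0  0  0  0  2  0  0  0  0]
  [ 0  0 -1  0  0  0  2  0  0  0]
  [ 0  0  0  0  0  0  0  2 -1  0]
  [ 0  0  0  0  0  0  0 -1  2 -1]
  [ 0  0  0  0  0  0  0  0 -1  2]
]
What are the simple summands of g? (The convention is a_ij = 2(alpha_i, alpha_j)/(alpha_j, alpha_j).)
A3 + E7

The diagram associated to this matrix has two connected components: the simple roots {alpha_8, alpha_9, alpha_10} form a chain of 3 nodes with single edges (A_3), and {alpha_1, alpha_2, alpha_3, alpha_4, alpha_5, alpha_6, alpha_7} form a chain of 6 nodes with one extra node attached to the third node from one end (E_7). A semisimple Lie algebra decomposes uniquely as the direct sum of simple ideals, one per connected component of its Dynkin diagram, so g ≅ A_3 ⊕ E_7 (dimension 15 + 133 = 148).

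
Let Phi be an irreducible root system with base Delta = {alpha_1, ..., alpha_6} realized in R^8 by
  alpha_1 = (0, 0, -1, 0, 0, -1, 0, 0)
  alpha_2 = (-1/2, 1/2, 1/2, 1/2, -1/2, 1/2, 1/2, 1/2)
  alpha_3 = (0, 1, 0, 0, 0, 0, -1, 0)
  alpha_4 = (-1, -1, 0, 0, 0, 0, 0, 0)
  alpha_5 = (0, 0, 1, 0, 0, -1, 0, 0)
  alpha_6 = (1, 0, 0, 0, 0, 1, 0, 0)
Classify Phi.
Compute the Cartan integers a_ij = 2(alpha_i, alpha_j)/(alpha_j, alpha_j); the resulting 6x6 Cartan matrix is
[[2, -1, 0, 0, 0, -1], [-1, 2, 0, 0, 0, 0], [0, 0, 2, -1, 0, 0], [0, 0, -1, 2, 0, -1], [0, 0, 0, 0, 2, -1], [-1, 0, 0, -1, -1, 2]].
All simple roots have the same length, so the diagram is simply laced. The associated Dynkin diagram is a chain of 5 nodes with one extra node attached to the third node from one end (E_6), so the type is E_6.

E6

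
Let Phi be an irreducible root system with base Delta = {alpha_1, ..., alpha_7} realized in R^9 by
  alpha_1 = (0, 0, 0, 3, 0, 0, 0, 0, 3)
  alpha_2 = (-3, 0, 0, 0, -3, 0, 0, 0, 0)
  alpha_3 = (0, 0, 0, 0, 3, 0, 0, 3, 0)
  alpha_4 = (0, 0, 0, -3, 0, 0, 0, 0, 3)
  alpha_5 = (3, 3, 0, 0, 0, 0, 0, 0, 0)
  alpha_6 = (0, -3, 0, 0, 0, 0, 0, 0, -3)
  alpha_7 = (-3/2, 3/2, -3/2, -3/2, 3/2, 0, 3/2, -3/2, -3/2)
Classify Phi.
Compute the Cartan integers a_ij = 2(alpha_i, alpha_j)/(alpha_j, alpha_j); the resulting 7x7 Cartan matrix is
[[2, 0, 0, 0, 0, -1, -1], [0, 2, -1, 0, -1, 0, 0], [0, -1, 2, 0, 0, 0, 0], [0, 0, 0, 2, 0, -1, 0], [0, -1, 0, 0, 2, -1, 0], [-1, 0, 0, -1, -1, 2, 0], [-1, 0, 0, 0, 0, 0, 2]].
All simple roots have the same length, so the diagram is simply laced. The associated Dynkin diagram is a chain of 6 nodes with one extra node attached to the third node from one end (E_7), so the type is E_7.

E7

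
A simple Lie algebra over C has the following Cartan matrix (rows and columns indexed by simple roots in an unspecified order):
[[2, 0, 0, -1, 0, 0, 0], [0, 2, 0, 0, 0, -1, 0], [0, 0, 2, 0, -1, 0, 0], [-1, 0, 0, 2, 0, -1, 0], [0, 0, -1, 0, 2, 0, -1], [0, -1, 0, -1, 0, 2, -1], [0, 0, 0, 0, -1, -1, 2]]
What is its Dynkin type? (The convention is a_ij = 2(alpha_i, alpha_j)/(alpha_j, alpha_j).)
E_7

The matrix has rank 7 with 2's on the diagonal. Reading the off-diagonal entries as Dynkin edges (a single edge where a_ij = a_ji = -1; a double or triple edge where a_ij * a_ji = 2 or 3), the diagram is a chain of 6 nodes with one extra node attached to the third node from one end (E_7). One simple-root ordering that puts it in standard form is (alpha_1, alpha_2, alpha_4, alpha_6, alpha_7, alpha_5, alpha_3). So the algebra is type E_7.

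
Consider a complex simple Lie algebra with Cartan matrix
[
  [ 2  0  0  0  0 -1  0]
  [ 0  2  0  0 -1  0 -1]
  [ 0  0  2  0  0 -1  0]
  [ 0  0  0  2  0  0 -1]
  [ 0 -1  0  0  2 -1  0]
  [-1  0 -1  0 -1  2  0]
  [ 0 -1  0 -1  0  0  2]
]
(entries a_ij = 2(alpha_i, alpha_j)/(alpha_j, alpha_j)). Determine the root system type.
D7

The matrix has rank 7 with 2's on the diagonal. Reading the off-diagonal entries as Dynkin edges (a single edge where a_ij = a_ji = -1; a double or triple edge where a_ij * a_ji = 2 or 3), the diagram is a chain of 5 nodes with a fork of two nodes at one end (D_7). One simple-root ordering that puts it in standard form is (alpha_4, alpha_7, alpha_2, alpha_5, alpha_6, alpha_1, alpha_3). So the algebra is type D_7, i.e. so(14).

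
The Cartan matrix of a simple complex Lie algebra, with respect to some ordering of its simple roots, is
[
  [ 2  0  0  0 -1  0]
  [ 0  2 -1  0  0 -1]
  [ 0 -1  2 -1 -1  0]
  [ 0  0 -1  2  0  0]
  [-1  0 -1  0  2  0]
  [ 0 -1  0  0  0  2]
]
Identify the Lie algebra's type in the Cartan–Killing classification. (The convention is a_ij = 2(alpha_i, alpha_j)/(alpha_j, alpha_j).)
E6

The matrix has rank 6 with 2's on the diagonal. Reading the off-diagonal entries as Dynkin edges (a single edge where a_ij = a_ji = -1; a double or triple edge where a_ij * a_ji = 2 or 3), the diagram is a chain of 5 nodes with one extra node attached to the third node from one end (E_6). One simple-root ordering that puts it in standard form is (alpha_6, alpha_4, alpha_2, alpha_3, alpha_5, alpha_1). So the algebra is type E_6.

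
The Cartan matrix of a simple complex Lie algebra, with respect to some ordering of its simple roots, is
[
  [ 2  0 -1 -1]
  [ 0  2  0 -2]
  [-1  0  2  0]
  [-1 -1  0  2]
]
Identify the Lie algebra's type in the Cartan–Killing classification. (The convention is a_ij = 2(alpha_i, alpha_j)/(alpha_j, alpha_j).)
The matrix has rank 4 with 2's on the diagonal. Reading the off-diagonal entries as Dynkin edges (a single edge where a_ij = a_ji = -1; a double or triple edge where a_ij * a_ji = 2 or 3), the diagram is a chain of 4 nodes with a double edge at one end; the terminal node there is the unique long simple root (C_4). One simple-root ordering that puts it in standard form is (alpha_3, alpha_1, alpha_4, alpha_2). So the algebra is type C_4, i.e. sp(8).

C4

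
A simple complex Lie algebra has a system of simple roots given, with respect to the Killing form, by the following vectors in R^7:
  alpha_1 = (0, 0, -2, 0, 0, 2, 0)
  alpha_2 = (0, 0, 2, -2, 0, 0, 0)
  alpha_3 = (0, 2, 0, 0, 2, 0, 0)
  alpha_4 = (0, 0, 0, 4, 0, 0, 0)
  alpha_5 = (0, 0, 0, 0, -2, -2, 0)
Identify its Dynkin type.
type C_5

Compute the Cartan integers a_ij = 2(alpha_i, alpha_j)/(alpha_j, alpha_j); the resulting 5x5 Cartan matrix is
[[2, -1, 0, 0, -1], [-1, 2, 0, -1, 0], [0, 0, 2, 0, -1], [0, -2, 0, 2, 0], [-1, 0, -1, 0, 2]].
The roots have two lengths (squared-length ratio 2:1); the short ones are alpha_{1,2,3,5}. The associated Dynkin diagram is a chain of 5 nodes with a double edge at one end; the terminal node there is the unique long simple root (C_5), so the type is C_5 (the algebra sp(10)).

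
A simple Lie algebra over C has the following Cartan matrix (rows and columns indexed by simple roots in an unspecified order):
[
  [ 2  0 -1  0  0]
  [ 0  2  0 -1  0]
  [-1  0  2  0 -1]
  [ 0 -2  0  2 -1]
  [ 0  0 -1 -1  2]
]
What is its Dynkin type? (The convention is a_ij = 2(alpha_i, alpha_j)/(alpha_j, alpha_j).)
The matrix has rank 5 with 2's on the diagonal. Reading the off-diagonal entries as Dynkin edges (a single edge where a_ij = a_ji = -1; a double or triple edge where a_ij * a_ji = 2 or 3), the diagram is a chain of 5 nodes with a double edge at one end; the terminal node there is the unique short simple root (B_5). One simple-root ordering that puts it in standard form is (alpha_1, alpha_3, alpha_5, alpha_4, alpha_2). So the algebra is type B_5, i.e. so(11).

B_5 (so(11))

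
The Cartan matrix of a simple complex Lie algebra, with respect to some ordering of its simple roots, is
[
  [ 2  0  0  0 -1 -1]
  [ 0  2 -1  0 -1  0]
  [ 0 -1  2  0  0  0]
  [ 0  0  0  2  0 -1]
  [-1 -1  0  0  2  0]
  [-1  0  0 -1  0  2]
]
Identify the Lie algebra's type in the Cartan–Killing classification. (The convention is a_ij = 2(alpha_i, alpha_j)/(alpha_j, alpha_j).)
A6

The matrix has rank 6 with 2's on the diagonal. Reading the off-diagonal entries as Dynkin edges (a single edge where a_ij = a_ji = -1; a double or triple edge where a_ij * a_ji = 2 or 3), the diagram is a chain of 6 nodes with single edges (A_6). One simple-root ordering that puts it in standard form is (alpha_3, alpha_2, alpha_5, alpha_1, alpha_6, alpha_4). So the algebra is type A_6, i.e. sl(7).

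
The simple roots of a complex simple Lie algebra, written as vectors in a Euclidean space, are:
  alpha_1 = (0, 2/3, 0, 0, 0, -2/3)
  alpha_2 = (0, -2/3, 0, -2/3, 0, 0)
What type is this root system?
Compute the Cartan integers a_ij = 2(alpha_i, alpha_j)/(alpha_j, alpha_j); the resulting 2x2 Cartan matrix is
[[2, -1], [-1, 2]].
All simple roots have the same length, so the diagram is simply laced. The associated Dynkin diagram is a chain of 2 nodes with single edges (A_2), so the type is A_2 (the algebra sl(3)).

A_2 (sl(3))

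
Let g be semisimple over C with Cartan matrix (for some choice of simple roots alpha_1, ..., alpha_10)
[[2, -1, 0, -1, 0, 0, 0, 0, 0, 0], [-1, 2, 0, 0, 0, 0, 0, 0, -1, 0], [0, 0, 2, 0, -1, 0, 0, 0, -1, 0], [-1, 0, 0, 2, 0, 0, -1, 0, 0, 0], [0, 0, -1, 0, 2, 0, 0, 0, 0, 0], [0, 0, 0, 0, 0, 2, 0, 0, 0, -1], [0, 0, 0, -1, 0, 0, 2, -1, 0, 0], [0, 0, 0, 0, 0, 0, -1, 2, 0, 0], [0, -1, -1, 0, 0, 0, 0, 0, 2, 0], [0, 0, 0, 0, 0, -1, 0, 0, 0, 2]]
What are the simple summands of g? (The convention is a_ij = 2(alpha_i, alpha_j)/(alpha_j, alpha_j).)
A_2 ⊕ A_8

The diagram associated to this matrix has two connected components: the simple roots {alpha_6, alpha_10} form a chain of 2 nodes with single edges (A_2), and {alpha_1, alpha_2, alpha_3, alpha_4, alpha_5, alpha_7, alpha_8, alpha_9} form a chain of 8 nodes with single edges (A_8). A semisimple Lie algebra decomposes uniquely as the direct sum of simple ideals, one per connected component of its Dynkin diagram, so g ≅ A_2 ⊕ A_8 (dimension 8 + 80 = 88).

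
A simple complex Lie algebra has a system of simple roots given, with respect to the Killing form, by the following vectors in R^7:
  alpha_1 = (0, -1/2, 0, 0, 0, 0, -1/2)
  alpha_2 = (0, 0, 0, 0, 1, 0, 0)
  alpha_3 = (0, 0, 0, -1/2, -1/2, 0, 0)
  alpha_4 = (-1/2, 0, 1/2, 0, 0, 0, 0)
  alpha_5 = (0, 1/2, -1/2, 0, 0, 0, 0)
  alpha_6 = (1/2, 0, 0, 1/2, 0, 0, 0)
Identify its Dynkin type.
Compute the Cartan integers a_ij = 2(alpha_i, alpha_j)/(alpha_j, alpha_j); the resulting 6x6 Cartan matrix is
[[2, 0, 0, 0, -1, 0], [0, 2, -2, 0, 0, 0], [0, -1, 2, 0, 0, -1], [0, 0, 0, 2, -1, -1], [-1, 0, 0, -1, 2, 0], [0, 0, -1, -1, 0, 2]].
The roots have two lengths (squared-length ratio 2:1); the short ones are alpha_{1,3,4,5,6}. The associated Dynkin diagram is a chain of 6 nodes with a double edge at one end; the terminal node there is the unique long simple root (C_6), so the type is C_6 (the algebra sp(12)).

C_6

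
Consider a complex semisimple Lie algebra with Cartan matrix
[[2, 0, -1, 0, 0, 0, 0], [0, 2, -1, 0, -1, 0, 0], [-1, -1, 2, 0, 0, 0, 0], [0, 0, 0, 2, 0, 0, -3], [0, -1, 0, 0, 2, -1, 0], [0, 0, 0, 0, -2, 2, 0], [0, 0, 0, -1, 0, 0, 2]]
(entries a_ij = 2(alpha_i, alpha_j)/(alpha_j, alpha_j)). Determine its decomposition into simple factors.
The diagram associated to this matrix has two connected components: the simple roots {alpha_1, alpha_2, alpha_3, alpha_5, alpha_6} form a chain of 5 nodes with a double edge at one end; the terminal node there is the unique long simple root (C_5), and {alpha_4, alpha_7} form two nodes joined by a triple edge (G_2). A semisimple Lie algebra decomposes uniquely as the direct sum of simple ideals, one per connected component of its Dynkin diagram, so g ≅ C_5 ⊕ G_2 (dimension 55 + 14 = 69).

C_5 (sp(10)) + G_2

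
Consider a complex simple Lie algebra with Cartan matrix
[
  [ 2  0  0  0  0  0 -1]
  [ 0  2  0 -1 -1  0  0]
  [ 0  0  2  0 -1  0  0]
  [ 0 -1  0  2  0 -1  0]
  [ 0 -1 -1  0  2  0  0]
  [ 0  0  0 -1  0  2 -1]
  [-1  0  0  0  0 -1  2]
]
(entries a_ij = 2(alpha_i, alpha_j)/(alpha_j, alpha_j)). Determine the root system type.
The matrix has rank 7 with 2's on the diagonal. Reading the off-diagonal entries as Dynkin edges (a single edge where a_ij = a_ji = -1; a double or triple edge where a_ij * a_ji = 2 or 3), the diagram is a chain of 7 nodes with single edges (A_7). One simple-root ordering that puts it in standard form is (alpha_1, alpha_7, alpha_6, alpha_4, alpha_2, alpha_5, alpha_3). So the algebra is type A_7, i.e. sl(8).

A_7 (sl(8))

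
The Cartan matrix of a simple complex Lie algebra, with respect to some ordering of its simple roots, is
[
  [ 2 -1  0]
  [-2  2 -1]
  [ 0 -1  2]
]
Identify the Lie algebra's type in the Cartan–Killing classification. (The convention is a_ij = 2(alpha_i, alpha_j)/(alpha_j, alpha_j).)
The matrix has rank 3 with 2's on the diagonal. Reading the off-diagonal entries as Dynkin edges (a single edge where a_ij = a_ji = -1; a double or triple edge where a_ij * a_ji = 2 or 3), the diagram is a chain of 3 nodes with a double edge at one end; the terminal node there is the unique short simple root (B_3). One simple-root ordering that puts it in standard form is (alpha_3, alpha_2, alpha_1). So the algebra is type B_3, i.e. so(7).

B_3 (so(7))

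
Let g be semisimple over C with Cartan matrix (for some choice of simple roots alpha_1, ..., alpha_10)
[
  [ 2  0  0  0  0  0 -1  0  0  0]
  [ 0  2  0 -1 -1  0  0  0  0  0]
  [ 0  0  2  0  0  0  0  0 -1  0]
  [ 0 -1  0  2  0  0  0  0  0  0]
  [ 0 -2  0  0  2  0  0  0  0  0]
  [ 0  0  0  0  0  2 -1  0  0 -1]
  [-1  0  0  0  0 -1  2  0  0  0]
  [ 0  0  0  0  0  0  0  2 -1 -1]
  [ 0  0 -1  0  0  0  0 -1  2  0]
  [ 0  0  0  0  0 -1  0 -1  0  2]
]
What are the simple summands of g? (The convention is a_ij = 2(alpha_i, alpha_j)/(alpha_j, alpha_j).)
A_7 + C_3

The diagram associated to this matrix has two connected components: the simple roots {alpha_1, alpha_3, alpha_6, alpha_7, alpha_8, alpha_9, alpha_10} form a chain of 7 nodes with single edges (A_7), and {alpha_2, alpha_4, alpha_5} form a chain of 3 nodes with a double edge at one end; the terminal node there is the unique long simple root (C_3). A semisimple Lie algebra decomposes uniquely as the direct sum of simple ideals, one per connected component of its Dynkin diagram, so g ≅ A_7 ⊕ C_3 (dimension 63 + 21 = 84).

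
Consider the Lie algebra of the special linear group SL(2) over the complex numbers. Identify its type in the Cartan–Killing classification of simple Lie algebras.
A_1 (sl(2))

This is sl(2), which has dimension 2^2 - 1 = 3 and rank 2 - 1 = 1 (a Cartan subalgebra is the diagonal traceless matrices). In the classification of classical Lie algebras, the special linear algebra sl(n+1) has type A_n; here n = 1, so the Dynkin diagram is a chain of 1 nodes with single edges (A_1). Hence the type is A_1.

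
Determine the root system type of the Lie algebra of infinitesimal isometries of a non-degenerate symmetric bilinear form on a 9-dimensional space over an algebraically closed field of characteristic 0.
B4

This is so(9) with 9 odd, which has dimension 9(9-1)/2 = 36 and rank (9-1)/2 = 4. In the classification of classical Lie algebras, the orthogonal algebra so(2n+1) in an odd number of variables has type B_n; here n = 4, so the Dynkin diagram is a chain of 4 nodes with a double edge at one end; the terminal node there is the unique short simple root (B_4). Hence the type is B_4.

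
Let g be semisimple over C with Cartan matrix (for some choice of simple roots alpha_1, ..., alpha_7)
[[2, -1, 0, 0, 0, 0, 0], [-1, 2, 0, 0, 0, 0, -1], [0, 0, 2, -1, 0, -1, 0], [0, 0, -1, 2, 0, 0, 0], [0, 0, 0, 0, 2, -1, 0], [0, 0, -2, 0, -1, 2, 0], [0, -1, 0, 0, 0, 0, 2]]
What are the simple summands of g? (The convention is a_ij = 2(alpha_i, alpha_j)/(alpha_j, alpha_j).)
type A_3 ⊕ type F_4

The diagram associated to this matrix has two connected components: the simple roots {alpha_1, alpha_2, alpha_7} form a chain of 3 nodes with single edges (A_3), and {alpha_3, alpha_4, alpha_5, alpha_6} form a chain of 4 nodes with a double edge between the middle two (F_4). A semisimple Lie algebra decomposes uniquely as the direct sum of simple ideals, one per connected component of its Dynkin diagram, so g ≅ A_3 ⊕ F_4 (dimension 15 + 52 = 67).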